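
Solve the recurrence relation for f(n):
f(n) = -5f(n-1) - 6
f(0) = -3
First-order linear non-homogeneous.
Homogeneous solution: f_h(n) = A·(-5)^n.
Try constant particular solution f_p = K: K = -5K - 6 ⇒ K = -1.
General: f(n) = A·(-5)^n - 1.
Apply f(0) = -3: A - 1 = -3 ⇒ A = -2.
So f(n) = - 2 \left(-5\right)^{n} - 1.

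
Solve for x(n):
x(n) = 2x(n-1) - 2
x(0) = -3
First-order linear non-homogeneous.
Homogeneous solution: x_h(n) = A·(2)^n.
Try constant particular solution x_p = K: K = 2K - 2 ⇒ K = 2.
General: x(n) = A·(2)^n + 2.
Apply x(0) = -3: A + 2 = -3 ⇒ A = -5.
So x(n) = 2 - 5 \cdot 2^{n}.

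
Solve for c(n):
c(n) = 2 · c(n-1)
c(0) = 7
Pure geometric recurrence with ratio 2.
By induction c(n) = c(0) · (2)^n = 7 \cdot 2^{n}.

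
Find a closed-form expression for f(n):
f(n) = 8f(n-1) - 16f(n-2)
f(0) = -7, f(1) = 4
Characteristic equation: x² - 8x + 16 = 0, which is (x - (4))².
Repeated root r = 4.
General solution: f(n) = (A + Bn)·(4)^n.
From f(0) = -7: A = -7.
From f(1) = 4: (A + B)·(4) = 4 ⇒ B = 8.
So f(n) = \left(8 n - 7\right) \cdot (4)^n.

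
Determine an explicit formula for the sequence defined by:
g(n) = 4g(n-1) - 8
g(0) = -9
First-order linear non-homogeneous.
Homogeneous solution: g_h(n) = A·(4)^n.
Try constant particular solution g_p = K: K = 4K - 8 ⇒ K = \frac{8}{3}.
General: g(n) = A·(4)^n + \frac{8}{3}.
Apply g(0) = -9: A + \frac{8}{3} = -9 ⇒ A = - \frac{35}{3}.
So g(n) = \frac{8}{3} - \frac{35 \cdot 4^{n}}{3}.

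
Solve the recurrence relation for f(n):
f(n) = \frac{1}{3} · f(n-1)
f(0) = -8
Pure geometric recurrence with ratio \frac{1}{3}.
By induction f(n) = f(0) · (\frac{1}{3})^n = - 8 \cdot 3^{- n}.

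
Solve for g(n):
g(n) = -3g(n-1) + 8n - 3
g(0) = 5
First-order linear with linear forcing.
Homogeneous solution: g_h(n) = A·(-3)^n.
Try particular g_p(n) = pn + q. Substituting:
  pn + q = -3(p(n-1) + q) + 8n - 3.
Matching the n-coefficient: p = -3p + 8 ⇒ p = 2.
Matching constants: q = 3p - 3q - 3 ⇒ q = \frac{3}{4}.
General: g(n) = A·(-3)^n + 2 n + \frac{3}{4}.
Apply g(0) = 5: A + \frac{3}{4} = 5 ⇒ A = \frac{17}{4}.
So g(n) = \frac{17 \left(-3\right)^{n}}{4} + 2 n + \frac{3}{4}.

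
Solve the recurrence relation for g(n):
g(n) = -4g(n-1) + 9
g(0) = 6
First-order linear non-homogeneous.
Homogeneous solution: g_h(n) = A·(-4)^n.
Try constant particular solution g_p = K: K = -4K + 9 ⇒ K = \frac{9}{5}.
General: g(n) = A·(-4)^n + \frac{9}{5}.
Apply g(0) = 6: A + \frac{9}{5} = 6 ⇒ A = \frac{21}{5}.
So g(n) = \frac{21 \left(-4\right)^{n}}{5} + \frac{9}{5}.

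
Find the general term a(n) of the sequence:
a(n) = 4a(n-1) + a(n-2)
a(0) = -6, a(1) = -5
Characteristic equation: x² - 4x - 1 = 0.
Discriminant Δ = (4)² + 4·(1) = 20.
Roots r₁,₂ = (4 ± √20)/2, so r₁ = 2 + \sqrt{5}, r₂ = 2 - \sqrt{5}.
General solution: a(n) = A·r₁^n + B·r₂^n.
From the initial conditions, A + B = -6 and r₁A + r₂B = -5.
Since r₁ - r₂ = √20: A = (-5 - (-6)r₂)/√20 = -3 + \frac{7 \sqrt{5}}{10}, and B = -6 - A = -3 - \frac{7 \sqrt{5}}{10}.
So a(n) = \left(-3 + \frac{7 \sqrt{5}}{10}\right)\left(2 + \sqrt{5}\right)^n + \left(-3 - \frac{7 \sqrt{5}}{10}\right)\left(2 - \sqrt{5}\right)^n.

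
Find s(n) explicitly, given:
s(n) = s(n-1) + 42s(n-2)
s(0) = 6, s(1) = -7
Characteristic equation: x² - x - 42 = 0, which factors as (x - (7))(x - (-6)) = 0.
Roots r₁ = 7, r₂ = -6 (distinct).
General solution: s(n) = A·(7)^n + B·(-6)^n.
From s(0) = 6: A + B = 6.
From s(1) = -7: 7A - 6B = -7.
Solving: A = \frac{29}{13}, B = \frac{49}{13}.
So s(n) = \frac{49 \left(-6\right)^{n}}{13} + \frac{29 \cdot 7^{n}}{13}.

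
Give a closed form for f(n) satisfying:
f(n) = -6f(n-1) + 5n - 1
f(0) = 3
First-order linear with linear forcing.
Homogeneous solution: f_h(n) = A·(-6)^n.
Try particular f_p(n) = pn + q. Substituting:
  pn + q = -6(p(n-1) + q) + 5n - 1.
Matching the n-coefficient: p = -6p + 5 ⇒ p = \frac{5}{7}.
Matching constants: q = 6p - 6q - 1 ⇒ q = \frac{23}{49}.
General: f(n) = A·(-6)^n + \frac{5 n}{7} + \frac{23}{49}.
Apply f(0) = 3: A + \frac{23}{49} = 3 ⇒ A = \frac{124}{49}.
So f(n) = \frac{124 \left(-6\right)^{n}}{49} + \frac{5 n}{7} + \frac{23}{49}.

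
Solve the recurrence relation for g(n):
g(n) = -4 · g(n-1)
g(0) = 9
Pure geometric recurrence with ratio -4.
By induction g(n) = g(0) · (-4)^n = 9 \left(-4\right)^{n}.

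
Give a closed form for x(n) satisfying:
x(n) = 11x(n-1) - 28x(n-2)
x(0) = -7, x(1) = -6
Characteristic equation: x² - 11x + 28 = 0, which factors as (x - (4))(x - (7)) = 0.
Roots r₁ = 4, r₂ = 7 (distinct).
General solution: x(n) = A·(4)^n + B·(7)^n.
From x(0) = -7: A + B = -7.
From x(1) = -6: 4A + 7B = -6.
Solving: A = - \frac{43}{3}, B = \frac{22}{3}.
So x(n) = - \frac{43 \cdot 4^{n}}{3} + \frac{22 \cdot 7^{n}}{3}.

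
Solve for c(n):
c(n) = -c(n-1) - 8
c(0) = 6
First-order linear non-homogeneous.
Homogeneous solution: c_h(n) = A·(-1)^n.
Try constant particular solution c_p = K: K = -K - 8 ⇒ K = -4.
General: c(n) = A·(-1)^n - 4.
Apply c(0) = 6: A - 4 = 6 ⇒ A = 10.
So c(n) = 10 \left(-1\right)^{n} - 4.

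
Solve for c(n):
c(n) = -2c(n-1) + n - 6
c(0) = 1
First-order linear with linear forcing.
Homogeneous solution: c_h(n) = A·(-2)^n.
Try particular c_p(n) = pn + q. Substituting:
  pn + q = -2(p(n-1) + q) + n - 6.
Matching the n-coefficient: p = -2p + 1 ⇒ p = \frac{1}{3}.
Matching constants: q = 2p - 2q - 6 ⇒ q = - \frac{16}{9}.
General: c(n) = A·(-2)^n + \frac{n}{3} - \frac{16}{9}.
Apply c(0) = 1: A - \frac{16}{9} = 1 ⇒ A = \frac{25}{9}.
So c(n) = \frac{25 \left(-2\right)^{n}}{9} + \frac{n}{3} - \frac{16}{9}.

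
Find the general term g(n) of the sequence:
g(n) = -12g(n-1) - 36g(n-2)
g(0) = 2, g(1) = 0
Characteristic equation: x² + 12x + 36 = 0, which is (x - (-6))².
Repeated root r = -6.
General solution: g(n) = (A + Bn)·(-6)^n.
From g(0) = 2: A = 2.
From g(1) = 0: (A + B)·(-6) = 0 ⇒ B = -2.
So g(n) = \left(2 - 2 n\right) \cdot (-6)^n.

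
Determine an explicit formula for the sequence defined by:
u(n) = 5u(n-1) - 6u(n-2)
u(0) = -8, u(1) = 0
Characteristic equation: x² - 5x + 6 = 0, which factors as (x - (3))(x - (2)) = 0.
Roots r₁ = 3, r₂ = 2 (distinct).
General solution: u(n) = A·(3)^n + B·(2)^n.
From u(0) = -8: A + B = -8.
From u(1) = 0: 3A + 2B = 0.
Solving: A = 16, B = -24.
So u(n) = - 24 \cdot 2^{n} + 16 \cdot 3^{n}.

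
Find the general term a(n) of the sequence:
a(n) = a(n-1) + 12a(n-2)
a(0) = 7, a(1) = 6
Characteristic equation: x² - x - 12 = 0, which factors as (x - (4))(x - (-3)) = 0.
Roots r₁ = 4, r₂ = -3 (distinct).
General solution: a(n) = A·(4)^n + B·(-3)^n.
From a(0) = 7: A + B = 7.
From a(1) = 6: 4A - 3B = 6.
Solving: A = \frac{27}{7}, B = \frac{22}{7}.
So a(n) = \frac{22 \left(-3\right)^{n}}{7} + \frac{27 \cdot 4^{n}}{7}.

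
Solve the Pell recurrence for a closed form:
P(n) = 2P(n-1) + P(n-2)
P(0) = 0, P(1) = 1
This is the Pell sequence.
Characteristic equation: x² - 2x - 1 = 0; roots r₁ = 1 + \sqrt{2}, r₂ = 1 - \sqrt{2}.
General: P(n) = A·r₁^n + B·r₂^n. Solving with P(0)=0, P(1)=1 gives A = \frac{\sqrt{2}}{4}, B = - \frac{\sqrt{2}}{4}.
So P(n) = \frac{\sqrt{2} \left(- \left(1 - \sqrt{2}\right)^{n} + \left(1 + \sqrt{2}\right)^{n}\right)}{4}.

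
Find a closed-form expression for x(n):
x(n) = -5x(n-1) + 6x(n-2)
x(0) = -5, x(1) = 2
Characteristic equation: x² + 5x - 6 = 0, which factors as (x - (-6))(x - (1)) = 0.
Roots r₁ = -6, r₂ = 1 (distinct).
General solution: x(n) = A·(-6)^n + B·(1)^n.
From x(0) = -5: A + B = -5.
From x(1) = 2: -6A + B = 2.
Solving: A = -1, B = -4.
So x(n) = - \left(-6\right)^{n} - 4.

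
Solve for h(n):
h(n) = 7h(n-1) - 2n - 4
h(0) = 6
First-order linear with linear forcing.
Homogeneous solution: h_h(n) = A·(7)^n.
Try particular h_p(n) = pn + q. Substituting:
  pn + q = 7(p(n-1) + q) - 2n - 4.
Matching the n-coefficient: p = 7p - 2 ⇒ p = \frac{1}{3}.
Matching constants: q = -7p + 7q - 4 ⇒ q = \frac{19}{18}.
General: h(n) = A·(7)^n + \frac{n}{3} + \frac{19}{18}.
Apply h(0) = 6: A + \frac{19}{18} = 6 ⇒ A = \frac{89}{18}.
So h(n) = \frac{89 \cdot 7^{n}}{18} + \frac{n}{3} + \frac{19}{18}.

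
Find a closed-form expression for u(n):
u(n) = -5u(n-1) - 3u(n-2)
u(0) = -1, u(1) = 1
Characteristic equation: x² + 5x + 3 = 0.
Discriminant Δ = (-5)² + 4·(-3) = 13.
Roots r₁,₂ = (-5 ± √13)/2, so r₁ = - \frac{5}{2} + \frac{\sqrt{13}}{2}, r₂ = - \frac{5}{2} - \frac{\sqrt{13}}{2}.
General solution: u(n) = A·r₁^n + B·r₂^n.
From the initial conditions, A + B = -1 and r₁A + r₂B = 1.
Since r₁ - r₂ = √13: A = (1 - (-1)r₂)/√13 = - \frac{1}{2} - \frac{3 \sqrt{13}}{26}, and B = -1 - A = - \frac{1}{2} + \frac{3 \sqrt{13}}{26}.
So u(n) = \left(- \frac{1}{2} - \frac{3 \sqrt{13}}{26}\right)\left(- \frac{5}{2} + \frac{\sqrt{13}}{2}\right)^n + \left(- \frac{1}{2} + \frac{3 \sqrt{13}}{26}\right)\left(- \frac{5}{2} - \frac{\sqrt{13}}{2}\right)^n.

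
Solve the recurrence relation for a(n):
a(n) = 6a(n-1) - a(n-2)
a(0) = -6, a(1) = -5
Characteristic equation: x² - 6x + 1 = 0.
Discriminant Δ = (6)² + 4·(-1) = 32.
Roots r₁,₂ = (6 ± √32)/2, so r₁ = 2 \sqrt{2} + 3, r₂ = 3 - 2 \sqrt{2}.
General solution: a(n) = A·r₁^n + B·r₂^n.
From the initial conditions, A + B = -6 and r₁A + r₂B = -5.
Since r₁ - r₂ = √32: A = (-5 - (-6)r₂)/√32 = -3 + \frac{13 \sqrt{2}}{8}, and B = -6 - A = -3 - \frac{13 \sqrt{2}}{8}.
So a(n) = \left(-3 + \frac{13 \sqrt{2}}{8}\right)\left(2 \sqrt{2} + 3\right)^n + \left(-3 - \frac{13 \sqrt{2}}{8}\right)\left(3 - 2 \sqrt{2}\right)^n.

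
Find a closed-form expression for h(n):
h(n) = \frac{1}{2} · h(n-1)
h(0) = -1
Pure geometric recurrence with ratio \frac{1}{2}.
By induction h(n) = h(0) · (\frac{1}{2})^n = - 2^{- n}.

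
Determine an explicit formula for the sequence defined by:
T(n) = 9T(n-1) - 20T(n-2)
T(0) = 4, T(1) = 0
Characteristic equation: x² - 9x + 20 = 0, which factors as (x - (4))(x - (5)) = 0.
Roots r₁ = 4, r₂ = 5 (distinct).
General solution: T(n) = A·(4)^n + B·(5)^n.
From T(0) = 4: A + B = 4.
From T(1) = 0: 4A + 5B = 0.
Solving: A = 20, B = -16.
So T(n) = 20 \cdot 4^{n} - 16 \cdot 5^{n}.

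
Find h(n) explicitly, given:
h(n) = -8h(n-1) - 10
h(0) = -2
First-order linear non-homogeneous.
Homogeneous solution: h_h(n) = A·(-8)^n.
Try constant particular solution h_p = K: K = -8K - 10 ⇒ K = - \frac{10}{9}.
General: h(n) = A·(-8)^n - \frac{10}{9}.
Apply h(0) = -2: A - \frac{10}{9} = -2 ⇒ A = - \frac{8}{9}.
So h(n) = - \frac{8 \left(-8\right)^{n}}{9} - \frac{10}{9}.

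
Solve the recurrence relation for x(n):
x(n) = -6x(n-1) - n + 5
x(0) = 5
First-order linear with linear forcing.
Homogeneous solution: x_h(n) = A·(-6)^n.
Try particular x_p(n) = pn + q. Substituting:
  pn + q = -6(p(n-1) + q) - n + 5.
Matching the n-coefficient: p = -6p - 1 ⇒ p = - \frac{1}{7}.
Matching constants: q = 6p - 6q + 5 ⇒ q = \frac{29}{49}.
General: x(n) = A·(-6)^n - \frac{n}{7} + \frac{29}{49}.
Apply x(0) = 5: A + \frac{29}{49} = 5 ⇒ A = \frac{216}{49}.
So x(n) = \frac{216 \left(-6\right)^{n}}{49} - \frac{n}{7} + \frac{29}{49}.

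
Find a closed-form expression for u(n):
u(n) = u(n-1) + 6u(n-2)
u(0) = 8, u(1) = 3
Characteristic equation: x² - x - 6 = 0, which factors as (x - (3))(x - (-2)) = 0.
Roots r₁ = 3, r₂ = -2 (distinct).
General solution: u(n) = A·(3)^n + B·(-2)^n.
From u(0) = 8: A + B = 8.
From u(1) = 3: 3A - 2B = 3.
Solving: A = \frac{19}{5}, B = \frac{21}{5}.
So u(n) = \frac{21 \left(-2\right)^{n}}{5} + \frac{19 \cdot 3^{n}}{5}.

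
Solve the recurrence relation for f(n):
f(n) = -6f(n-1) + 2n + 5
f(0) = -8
First-order linear with linear forcing.
Homogeneous solution: f_h(n) = A·(-6)^n.
Try particular f_p(n) = pn + q. Substituting:
  pn + q = -6(p(n-1) + q) + 2n + 5.
Matching the n-coefficient: p = -6p + 2 ⇒ p = \frac{2}{7}.
Matching constants: q = 6p - 6q + 5 ⇒ q = \frac{47}{49}.
General: f(n) = A·(-6)^n + \frac{2 n}{7} + \frac{47}{49}.
Apply f(0) = -8: A + \frac{47}{49} = -8 ⇒ A = - \frac{439}{49}.
So f(n) = - \frac{439 \left(-6\right)^{n}}{49} + \frac{2 n}{7} + \frac{47}{49}.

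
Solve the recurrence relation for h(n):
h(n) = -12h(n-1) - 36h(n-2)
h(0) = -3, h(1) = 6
Characteristic equation: x² + 12x + 36 = 0, which is (x - (-6))².
Repeated root r = -6.
General solution: h(n) = (A + Bn)·(-6)^n.
From h(0) = -3: A = -3.
From h(1) = 6: (A + B)·(-6) = 6 ⇒ B = 2.
So h(n) = \left(2 n - 3\right) \cdot (-6)^n.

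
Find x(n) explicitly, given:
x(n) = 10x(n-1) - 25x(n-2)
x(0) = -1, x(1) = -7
Characteristic equation: x² - 10x + 25 = 0, which is (x - (5))².
Repeated root r = 5.
General solution: x(n) = (A + Bn)·(5)^n.
From x(0) = -1: A = -1.
From x(1) = -7: (A + B)·(5) = -7 ⇒ B = - \frac{2}{5}.
So x(n) = \left(- \frac{2 n}{5} - 1\right) \cdot (5)^n.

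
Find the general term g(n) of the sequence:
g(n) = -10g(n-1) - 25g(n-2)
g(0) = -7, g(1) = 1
Characteristic equation: x² + 10x + 25 = 0, which is (x - (-5))².
Repeated root r = -5.
General solution: g(n) = (A + Bn)·(-5)^n.
From g(0) = -7: A = -7.
From g(1) = 1: (A + B)·(-5) = 1 ⇒ B = \frac{34}{5}.
So g(n) = \left(\frac{34 n}{5} - 7\right) \cdot (-5)^n.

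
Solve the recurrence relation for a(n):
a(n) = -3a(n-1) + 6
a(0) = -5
First-order linear non-homogeneous.
Homogeneous solution: a_h(n) = A·(-3)^n.
Try constant particular solution a_p = K: K = -3K + 6 ⇒ K = \frac{3}{2}.
General: a(n) = A·(-3)^n + \frac{3}{2}.
Apply a(0) = -5: A + \frac{3}{2} = -5 ⇒ A = - \frac{13}{2}.
So a(n) = \frac{3}{2} - \frac{13 \left(-3\right)^{n}}{2}.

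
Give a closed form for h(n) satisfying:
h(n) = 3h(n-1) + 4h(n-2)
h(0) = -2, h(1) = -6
Characteristic equation: x² - 3x - 4 = 0, which factors as (x - (-1))(x - (4)) = 0.
Roots r₁ = -1, r₂ = 4 (distinct).
General solution: h(n) = A·(-1)^n + B·(4)^n.
From h(0) = -2: A + B = -2.
From h(1) = -6: -A + 4B = -6.
Solving: A = - \frac{2}{5}, B = - \frac{8}{5}.
So h(n) = - \frac{2 \left(-1\right)^{n}}{5} - \frac{8 \cdot 4^{n}}{5}.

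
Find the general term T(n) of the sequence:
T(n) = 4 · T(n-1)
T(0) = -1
Pure geometric recurrence with ratio 4.
By induction T(n) = T(0) · (4)^n = - 4^{n}.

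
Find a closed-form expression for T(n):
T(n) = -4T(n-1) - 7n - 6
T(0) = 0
First-order linear with linear forcing.
Homogeneous solution: T_h(n) = A·(-4)^n.
Try particular T_p(n) = pn + q. Substituting:
  pn + q = -4(p(n-1) + q) - 7n - 6.
Matching the n-coefficient: p = -4p - 7 ⇒ p = - \frac{7}{5}.
Matching constants: q = 4p - 4q - 6 ⇒ q = - \frac{58}{25}.
General: T(n) = A·(-4)^n - \frac{7 n}{5} - \frac{58}{25}.
Apply T(0) = 0: A - \frac{58}{25} = 0 ⇒ A = \frac{58}{25}.
So T(n) = \frac{58 \left(-4\right)^{n}}{25} - \frac{7 n}{5} - \frac{58}{25}.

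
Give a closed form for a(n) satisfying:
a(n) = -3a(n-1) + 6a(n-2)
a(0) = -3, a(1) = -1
Characteristic equation: x² + 3x - 6 = 0.
Discriminant Δ = (-3)² + 4·(6) = 33.
Roots r₁,₂ = (-3 ± √33)/2, so r₁ = - \frac{3}{2} + \frac{\sqrt{33}}{2}, r₂ = - \frac{\sqrt{33}}{2} - \frac{3}{2}.
General solution: a(n) = A·r₁^n + B·r₂^n.
From the initial conditions, A + B = -3 and r₁A + r₂B = -1.
Since r₁ - r₂ = √33: A = (-1 - (-3)r₂)/√33 = - \frac{3}{2} - \frac{\sqrt{33}}{6}, and B = -3 - A = - \frac{3}{2} + \frac{\sqrt{33}}{6}.
So a(n) = \left(- \frac{3}{2} - \frac{\sqrt{33}}{6}\right)\left(- \frac{3}{2} + \frac{\sqrt{33}}{2}\right)^n + \left(- \frac{3}{2} + \frac{\sqrt{33}}{6}\right)\left(- \frac{\sqrt{33}}{2} - \frac{3}{2}\right)^n.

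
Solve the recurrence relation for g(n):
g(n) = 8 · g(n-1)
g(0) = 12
Pure geometric recurrence with ratio 8.
By induction g(n) = g(0) · (8)^n = 12 \cdot 8^{n}.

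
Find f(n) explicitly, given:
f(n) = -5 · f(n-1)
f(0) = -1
Pure geometric recurrence with ratio -5.
By induction f(n) = f(0) · (-5)^n = - \left(-5\right)^{n}.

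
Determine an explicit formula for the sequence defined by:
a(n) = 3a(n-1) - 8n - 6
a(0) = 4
First-order linear with linear forcing.
Homogeneous solution: a_h(n) = A·(3)^n.
Try particular a_p(n) = pn + q. Substituting:
  pn + q = 3(p(n-1) + q) - 8n - 6.
Matching the n-coefficient: p = 3p - 8 ⇒ p = 4.
Matching constants: q = -3p + 3q - 6 ⇒ q = 9.
General: a(n) = A·(3)^n + 4 n + 9.
Apply a(0) = 4: A + 9 = 4 ⇒ A = -5.
So a(n) = - 5 \cdot 3^{n} + 4 n + 9.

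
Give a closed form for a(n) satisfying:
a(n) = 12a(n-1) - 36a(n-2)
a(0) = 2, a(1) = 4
Characteristic equation: x² - 12x + 36 = 0, which is (x - (6))².
Repeated root r = 6.
General solution: a(n) = (A + Bn)·(6)^n.
From a(0) = 2: A = 2.
From a(1) = 4: (A + B)·(6) = 4 ⇒ B = - \frac{4}{3}.
So a(n) = \left(2 - \frac{4 n}{3}\right) \cdot (6)^n.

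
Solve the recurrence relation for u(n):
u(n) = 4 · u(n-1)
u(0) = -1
Pure geometric recurrence with ratio 4.
By induction u(n) = u(0) · (4)^n = - 4^{n}.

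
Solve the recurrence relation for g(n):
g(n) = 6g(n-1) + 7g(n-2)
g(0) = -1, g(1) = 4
Characteristic equation: x² - 6x - 7 = 0, which factors as (x - (-1))(x - (7)) = 0.
Roots r₁ = -1, r₂ = 7 (distinct).
General solution: g(n) = A·(-1)^n + B·(7)^n.
From g(0) = -1: A + B = -1.
From g(1) = 4: -A + 7B = 4.
Solving: A = - \frac{11}{8}, B = \frac{3}{8}.
So g(n) = - \frac{11 \left(-1\right)^{n}}{8} + \frac{3 \cdot 7^{n}}{8}.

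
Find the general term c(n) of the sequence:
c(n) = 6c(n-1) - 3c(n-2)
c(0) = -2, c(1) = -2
Characteristic equation: x² - 6x + 3 = 0.
Discriminant Δ = (6)² + 4·(-3) = 24.
Roots r₁,₂ = (6 ± √24)/2, so r₁ = \sqrt{6} + 3, r₂ = 3 - \sqrt{6}.
General solution: c(n) = A·r₁^n + B·r₂^n.
From the initial conditions, A + B = -2 and r₁A + r₂B = -2.
Since r₁ - r₂ = √24: A = (-2 - (-2)r₂)/√24 = -1 + \frac{\sqrt{6}}{3}, and B = -2 - A = -1 - \frac{\sqrt{6}}{3}.
So c(n) = \left(-1 + \frac{\sqrt{6}}{3}\right)\left(\sqrt{6} + 3\right)^n + \left(-1 - \frac{\sqrt{6}}{3}\right)\left(3 - \sqrt{6}\right)^n.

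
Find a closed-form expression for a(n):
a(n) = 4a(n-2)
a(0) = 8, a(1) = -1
Characteristic equation: x² - 4 = 0, which factors as (x - (-2))(x - (2)) = 0.
Roots r₁ = -2, r₂ = 2 (distinct).
General solution: a(n) = A·(-2)^n + B·(2)^n.
From a(0) = 8: A + B = 8.
From a(1) = -1: -2A + 2B = -1.
Solving: A = \frac{17}{4}, B = \frac{15}{4}.
So a(n) = \frac{17 \left(-2\right)^{n}}{4} + \frac{15 \cdot 2^{n}}{4}.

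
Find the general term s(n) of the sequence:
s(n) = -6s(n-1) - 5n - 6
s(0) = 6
First-order linear with linear forcing.
Homogeneous solution: s_h(n) = A·(-6)^n.
Try particular s_p(n) = pn + q. Substituting:
  pn + q = -6(p(n-1) + q) - 5n - 6.
Matching the n-coefficient: p = -6p - 5 ⇒ p = - \frac{5}{7}.
Matching constants: q = 6p - 6q - 6 ⇒ q = - \frac{72}{49}.
General: s(n) = A·(-6)^n - \frac{5 n}{7} - \frac{72}{49}.
Apply s(0) = 6: A - \frac{72}{49} = 6 ⇒ A = \frac{366}{49}.
So s(n) = \frac{366 \left(-6\right)^{n}}{49} - \frac{5 n}{7} - \frac{72}{49}.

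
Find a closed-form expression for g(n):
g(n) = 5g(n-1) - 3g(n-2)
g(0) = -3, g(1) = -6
Characteristic equation: x² - 5x + 3 = 0.
Discriminant Δ = (5)² + 4·(-3) = 13.
Roots r₁,₂ = (5 ± √13)/2, so r₁ = \frac{\sqrt{13}}{2} + \frac{5}{2}, r₂ = \frac{5}{2} - \frac{\sqrt{13}}{2}.
General solution: g(n) = A·r₁^n + B·r₂^n.
From the initial conditions, A + B = -3 and r₁A + r₂B = -6.
Since r₁ - r₂ = √13: A = (-6 - (-3)r₂)/√13 = - \frac{3}{2} + \frac{3 \sqrt{13}}{26}, and B = -3 - A = - \frac{3}{2} - \frac{3 \sqrt{13}}{26}.
So g(n) = \left(- \frac{3}{2} + \frac{3 \sqrt{13}}{26}\right)\left(\frac{\sqrt{13}}{2} + \frac{5}{2}\right)^n + \left(- \frac{3}{2} - \frac{3 \sqrt{13}}{26}\right)\left(\frac{5}{2} - \frac{\sqrt{13}}{2}\right)^n.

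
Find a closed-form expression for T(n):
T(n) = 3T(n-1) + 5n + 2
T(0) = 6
First-order linear with linear forcing.
Homogeneous solution: T_h(n) = A·(3)^n.
Try particular T_p(n) = pn + q. Substituting:
  pn + q = 3(p(n-1) + q) + 5n + 2.
Matching the n-coefficient: p = 3p + 5 ⇒ p = - \frac{5}{2}.
Matching constants: q = -3p + 3q + 2 ⇒ q = - \frac{19}{4}.
General: T(n) = A·(3)^n - \frac{5 n}{2} - \frac{19}{4}.
Apply T(0) = 6: A - \frac{19}{4} = 6 ⇒ A = \frac{43}{4}.
So T(n) = \frac{43 \cdot 3^{n}}{4} - \frac{5 n}{2} - \frac{19}{4}.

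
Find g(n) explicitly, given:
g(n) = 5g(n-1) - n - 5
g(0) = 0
First-order linear with linear forcing.
Homogeneous solution: g_h(n) = A·(5)^n.
Try particular g_p(n) = pn + q. Substituting:
  pn + q = 5(p(n-1) + q) - n - 5.
Matching the n-coefficient: p = 5p - 1 ⇒ p = \frac{1}{4}.
Matching constants: q = -5p + 5q - 5 ⇒ q = \frac{25}{16}.
General: g(n) = A·(5)^n + \frac{n}{4} + \frac{25}{16}.
Apply g(0) = 0: A + \frac{25}{16} = 0 ⇒ A = - \frac{25}{16}.
So g(n) = - \frac{25 \cdot 5^{n}}{16} + \frac{n}{4} + \frac{25}{16}.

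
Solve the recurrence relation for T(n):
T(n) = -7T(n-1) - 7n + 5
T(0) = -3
First-order linear with linear forcing.
Homogeneous solution: T_h(n) = A·(-7)^n.
Try particular T_p(n) = pn + q. Substituting:
  pn + q = -7(p(n-1) + q) - 7n + 5.
Matching the n-coefficient: p = -7p - 7 ⇒ p = - \frac{7}{8}.
Matching constants: q = 7p - 7q + 5 ⇒ q = - \frac{9}{64}.
General: T(n) = A·(-7)^n - \frac{7 n}{8} - \frac{9}{64}.
Apply T(0) = -3: A - \frac{9}{64} = -3 ⇒ A = - \frac{183}{64}.
So T(n) = - \frac{183 \left(-7\right)^{n}}{64} - \frac{7 n}{8} - \frac{9}{64}.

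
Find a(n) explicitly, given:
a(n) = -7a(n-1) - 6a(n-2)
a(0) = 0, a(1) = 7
Characteristic equation: x² + 7x + 6 = 0, which factors as (x - (-1))(x - (-6)) = 0.
Roots r₁ = -1, r₂ = -6 (distinct).
General solution: a(n) = A·(-1)^n + B·(-6)^n.
From a(0) = 0: A + B = 0.
From a(1) = 7: -A - 6B = 7.
Solving: A = \frac{7}{5}, B = - \frac{7}{5}.
So a(n) = \frac{7 \left(-1\right)^{n}}{5} - \frac{7 \left(-6\right)^{n}}{5}.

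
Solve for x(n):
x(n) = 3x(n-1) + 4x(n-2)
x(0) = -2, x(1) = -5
Characteristic equation: x² - 3x - 4 = 0, which factors as (x - (4))(x - (-1)) = 0.
Roots r₁ = 4, r₂ = -1 (distinct).
General solution: x(n) = A·(4)^n + B·(-1)^n.
From x(0) = -2: A + B = -2.
From x(1) = -5: 4A - B = -5.
Solving: A = - \frac{7}{5}, B = - \frac{3}{5}.
So x(n) = - \frac{3 \left(-1\right)^{n}}{5} - \frac{7 \cdot 4^{n}}{5}.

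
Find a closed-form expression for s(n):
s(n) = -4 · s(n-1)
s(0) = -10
Pure geometric recurrence with ratio -4.
By induction s(n) = s(0) · (-4)^n = - 10 \left(-4\right)^{n}.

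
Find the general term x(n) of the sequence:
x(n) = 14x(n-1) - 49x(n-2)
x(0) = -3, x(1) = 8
Characteristic equation: x² - 14x + 49 = 0, which is (x - (7))².
Repeated root r = 7.
General solution: x(n) = (A + Bn)·(7)^n.
From x(0) = -3: A = -3.
From x(1) = 8: (A + B)·(7) = 8 ⇒ B = \frac{29}{7}.
So x(n) = \left(\frac{29 n}{7} - 3\right) \cdot (7)^n.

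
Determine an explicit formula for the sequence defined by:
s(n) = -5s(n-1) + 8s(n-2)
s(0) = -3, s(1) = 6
Characteristic equation: x² + 5x - 8 = 0.
Discriminant Δ = (-5)² + 4·(8) = 57.
Roots r₁,₂ = (-5 ± √57)/2, so r₁ = - \frac{5}{2} + \frac{\sqrt{57}}{2}, r₂ = - \frac{\sqrt{57}}{2} - \frac{5}{2}.
General solution: s(n) = A·r₁^n + B·r₂^n.
From the initial conditions, A + B = -3 and r₁A + r₂B = 6.
Since r₁ - r₂ = √57: A = (6 - (-3)r₂)/√57 = - \frac{3}{2} - \frac{\sqrt{57}}{38}, and B = -3 - A = - \frac{3}{2} + \frac{\sqrt{57}}{38}.
So s(n) = \left(- \frac{3}{2} - \frac{\sqrt{57}}{38}\right)\left(- \frac{5}{2} + \frac{\sqrt{57}}{2}\right)^n + \left(- \frac{3}{2} + \frac{\sqrt{57}}{38}\right)\left(- \frac{\sqrt{57}}{2} - \frac{5}{2}\right)^n.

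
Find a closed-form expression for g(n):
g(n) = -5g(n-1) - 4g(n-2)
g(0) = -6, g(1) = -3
Characteristic equation: x² + 5x + 4 = 0, which factors as (x - (-1))(x - (-4)) = 0.
Roots r₁ = -1, r₂ = -4 (distinct).
General solution: g(n) = A·(-1)^n + B·(-4)^n.
From g(0) = -6: A + B = -6.
From g(1) = -3: -A - 4B = -3.
Solving: A = -9, B = 3.
So g(n) = - 9 \left(-1\right)^{n} + 3 \left(-4\right)^{n}.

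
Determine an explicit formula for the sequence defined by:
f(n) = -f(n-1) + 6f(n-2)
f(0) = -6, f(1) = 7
Characteristic equation: x² + x - 6 = 0, which factors as (x - (2))(x - (-3)) = 0.
Roots r₁ = 2, r₂ = -3 (distinct).
General solution: f(n) = A·(2)^n + B·(-3)^n.
From f(0) = -6: A + B = -6.
From f(1) = 7: 2A - 3B = 7.
Solving: A = - \frac{11}{5}, B = - \frac{19}{5}.
So f(n) = - \frac{19 \left(-3\right)^{n}}{5} - \frac{11 \cdot 2^{n}}{5}.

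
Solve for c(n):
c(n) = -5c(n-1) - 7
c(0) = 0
First-order linear non-homogeneous.
Homogeneous solution: c_h(n) = A·(-5)^n.
Try constant particular solution c_p = K: K = -5K - 7 ⇒ K = - \frac{7}{6}.
General: c(n) = A·(-5)^n - \frac{7}{6}.
Apply c(0) = 0: A - \frac{7}{6} = 0 ⇒ A = \frac{7}{6}.
So c(n) = \frac{7 \left(-5\right)^{n}}{6} - \frac{7}{6}.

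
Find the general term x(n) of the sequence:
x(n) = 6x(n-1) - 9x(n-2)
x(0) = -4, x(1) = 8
Characteristic equation: x² - 6x + 9 = 0, which is (x - (3))².
Repeated root r = 3.
General solution: x(n) = (A + Bn)·(3)^n.
From x(0) = -4: A = -4.
From x(1) = 8: (A + B)·(3) = 8 ⇒ B = \frac{20}{3}.
So x(n) = \left(\frac{20 n}{3} - 4\right) \cdot (3)^n.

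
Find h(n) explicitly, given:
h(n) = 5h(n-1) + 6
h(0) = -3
First-order linear non-homogeneous.
Homogeneous solution: h_h(n) = A·(5)^n.
Try constant particular solution h_p = K: K = 5K + 6 ⇒ K = - \frac{3}{2}.
General: h(n) = A·(5)^n - \frac{3}{2}.
Apply h(0) = -3: A - \frac{3}{2} = -3 ⇒ A = - \frac{3}{2}.
So h(n) = - \frac{3 \cdot 5^{n}}{2} - \frac{3}{2}.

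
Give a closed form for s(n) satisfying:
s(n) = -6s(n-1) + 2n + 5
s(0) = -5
First-order linear with linear forcing.
Homogeneous solution: s_h(n) = A·(-6)^n.
Try particular s_p(n) = pn + q. Substituting:
  pn + q = -6(p(n-1) + q) + 2n + 5.
Matching the n-coefficient: p = -6p + 2 ⇒ p = \frac{2}{7}.
Matching constants: q = 6p - 6q + 5 ⇒ q = \frac{47}{49}.
General: s(n) = A·(-6)^n + \frac{2 n}{7} + \frac{47}{49}.
Apply s(0) = -5: A + \frac{47}{49} = -5 ⇒ A = - \frac{292}{49}.
So s(n) = - \frac{292 \left(-6\right)^{n}}{49} + \frac{2 n}{7} + \frac{47}{49}.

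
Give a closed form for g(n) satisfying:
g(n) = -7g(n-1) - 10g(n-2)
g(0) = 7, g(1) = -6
Characteristic equation: x² + 7x + 10 = 0, which factors as (x - (-2))(x - (-5)) = 0.
Roots r₁ = -2, r₂ = -5 (distinct).
General solution: g(n) = A·(-2)^n + B·(-5)^n.
From g(0) = 7: A + B = 7.
From g(1) = -6: -2A - 5B = -6.
Solving: A = \frac{29}{3}, B = - \frac{8}{3}.
So g(n) = \frac{29 \left(-2\right)^{n}}{3} - \frac{8 \left(-5\right)^{n}}{3}.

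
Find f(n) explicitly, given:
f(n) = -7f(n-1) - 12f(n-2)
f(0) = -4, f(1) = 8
Characteristic equation: x² + 7x + 12 = 0, which factors as (x - (-4))(x - (-3)) = 0.
Roots r₁ = -4, r₂ = -3 (distinct).
General solution: f(n) = A·(-4)^n + B·(-3)^n.
From f(0) = -4: A + B = -4.
From f(1) = 8: -4A - 3B = 8.
Solving: A = 4, B = -8.
So f(n) = - 8 \left(-3\right)^{n} + 4 \left(-4\right)^{n}.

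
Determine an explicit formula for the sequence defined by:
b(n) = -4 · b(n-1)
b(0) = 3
Pure geometric recurrence with ratio -4.
By induction b(n) = b(0) · (-4)^n = 3 \left(-4\right)^{n}.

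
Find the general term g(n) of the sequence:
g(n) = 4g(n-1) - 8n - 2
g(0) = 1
First-order linear with linear forcing.
Homogeneous solution: g_h(n) = A·(4)^n.
Try particular g_p(n) = pn + q. Substituting:
  pn + q = 4(p(n-1) + q) - 8n - 2.
Matching the n-coefficient: p = 4p - 8 ⇒ p = \frac{8}{3}.
Matching constants: q = -4p + 4q - 2 ⇒ q = \frac{38}{9}.
General: g(n) = A·(4)^n + \frac{8 n}{3} + \frac{38}{9}.
Apply g(0) = 1: A + \frac{38}{9} = 1 ⇒ A = - \frac{29}{9}.
So g(n) = - \frac{29 \cdot 4^{n}}{9} + \frac{8 n}{3} + \frac{38}{9}.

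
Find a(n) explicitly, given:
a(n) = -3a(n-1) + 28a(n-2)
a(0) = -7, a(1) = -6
Characteristic equation: x² + 3x - 28 = 0, which factors as (x - (-7))(x - (4)) = 0.
Roots r₁ = -7, r₂ = 4 (distinct).
General solution: a(n) = A·(-7)^n + B·(4)^n.
From a(0) = -7: A + B = -7.
From a(1) = -6: -7A + 4B = -6.
Solving: A = -2, B = -5.
So a(n) = - 2 \left(-7\right)^{n} - 5 \cdot 4^{n}.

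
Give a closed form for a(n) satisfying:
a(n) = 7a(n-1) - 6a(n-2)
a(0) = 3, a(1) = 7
Characteristic equation: x² - 7x + 6 = 0, which factors as (x - (1))(x - (6)) = 0.
Roots r₁ = 1, r₂ = 6 (distinct).
General solution: a(n) = A·(1)^n + B·(6)^n.
From a(0) = 3: A + B = 3.
From a(1) = 7: A + 6B = 7.
Solving: A = \frac{11}{5}, B = \frac{4}{5}.
So a(n) = \frac{4 \cdot 6^{n}}{5} + \frac{11}{5}.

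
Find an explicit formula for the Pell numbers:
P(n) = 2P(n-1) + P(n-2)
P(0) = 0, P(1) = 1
This is the Pell sequence.
Characteristic equation: x² - 2x - 1 = 0; roots r₁ = 1 + \sqrt{2}, r₂ = 1 - \sqrt{2}.
General: P(n) = A·r₁^n + B·r₂^n. Solving with P(0)=0, P(1)=1 gives A = \frac{\sqrt{2}}{4}, B = - \frac{\sqrt{2}}{4}.
So P(n) = \frac{\sqrt{2} \left(- \left(1 - \sqrt{2}\right)^{n} + \left(1 + \sqrt{2}\right)^{n}\right)}{4}.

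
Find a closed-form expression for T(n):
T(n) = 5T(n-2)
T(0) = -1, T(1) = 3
Characteristic equation: x² - 5 = 0.
Discriminant Δ = (0)² + 4·(5) = 20.
Roots r₁,₂ = (0 ± √20)/2, so r₁ = \sqrt{5}, r₂ = - \sqrt{5}.
General solution: T(n) = A·r₁^n + B·r₂^n.
From the initial conditions, A + B = -1 and r₁A + r₂B = 3.
Since r₁ - r₂ = √20: A = (3 - (-1)r₂)/√20 = - \frac{1}{2} + \frac{3 \sqrt{5}}{10}, and B = -1 - A = - \frac{3 \sqrt{5}}{10} - \frac{1}{2}.
So T(n) = \left(- \frac{1}{2} + \frac{3 \sqrt{5}}{10}\right)\left(\sqrt{5}\right)^n + \left(- \frac{3 \sqrt{5}}{10} - \frac{1}{2}\right)\left(- \sqrt{5}\right)^n.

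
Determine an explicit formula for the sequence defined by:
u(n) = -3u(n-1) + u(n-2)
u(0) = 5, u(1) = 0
Characteristic equation: x² + 3x - 1 = 0.
Discriminant Δ = (-3)² + 4·(1) = 13.
Roots r₁,₂ = (-3 ± √13)/2, so r₁ = - \frac{3}{2} + \frac{\sqrt{13}}{2}, r₂ = - \frac{\sqrt{13}}{2} - \frac{3}{2}.
General solution: u(n) = A·r₁^n + B·r₂^n.
From the initial conditions, A + B = 5 and r₁A + r₂B = 0.
Since r₁ - r₂ = √13: A = (0 - (5)r₂)/√13 = \frac{15 \sqrt{13}}{26} + \frac{5}{2}, and B = 5 - A = \frac{5}{2} - \frac{15 \sqrt{13}}{26}.
So u(n) = \left(\frac{15 \sqrt{13}}{26} + \frac{5}{2}\right)\left(- \frac{3}{2} + \frac{\sqrt{13}}{2}\right)^n + \left(\frac{5}{2} - \frac{15 \sqrt{13}}{26}\right)\left(- \frac{\sqrt{13}}{2} - \frac{3}{2}\right)^n.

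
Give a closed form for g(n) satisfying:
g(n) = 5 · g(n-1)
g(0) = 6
Pure geometric recurrence with ratio 5.
By induction g(n) = g(0) · (5)^n = 6 \cdot 5^{n}.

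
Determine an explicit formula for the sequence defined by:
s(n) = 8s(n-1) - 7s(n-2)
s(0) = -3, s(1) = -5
Characteristic equation: x² - 8x + 7 = 0, which factors as (x - (7))(x - (1)) = 0.
Roots r₁ = 7, r₂ = 1 (distinct).
General solution: s(n) = A·(7)^n + B·(1)^n.
From s(0) = -3: A + B = -3.
From s(1) = -5: 7A + B = -5.
Solving: A = - \frac{1}{3}, B = - \frac{8}{3}.
So s(n) = - \frac{7^{n}}{3} - \frac{8}{3}.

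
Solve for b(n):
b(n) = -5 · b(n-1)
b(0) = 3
Pure geometric recurrence with ratio -5.
By induction b(n) = b(0) · (-5)^n = 3 \left(-5\right)^{n}.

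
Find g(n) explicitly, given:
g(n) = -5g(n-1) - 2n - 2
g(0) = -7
First-order linear with linear forcing.
Homogeneous solution: g_h(n) = A·(-5)^n.
Try particular g_p(n) = pn + q. Substituting:
  pn + q = -5(p(n-1) + q) - 2n - 2.
Matching the n-coefficient: p = -5p - 2 ⇒ p = - \frac{1}{3}.
Matching constants: q = 5p - 5q - 2 ⇒ q = - \frac{11}{18}.
General: g(n) = A·(-5)^n - \frac{n}{3} - \frac{11}{18}.
Apply g(0) = -7: A - \frac{11}{18} = -7 ⇒ A = - \frac{115}{18}.
So g(n) = - \frac{115 \left(-5\right)^{n}}{18} - \frac{n}{3} - \frac{11}{18}.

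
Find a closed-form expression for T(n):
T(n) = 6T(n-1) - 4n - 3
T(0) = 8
First-order linear with linear forcing.
Homogeneous solution: T_h(n) = A·(6)^n.
Try particular T_p(n) = pn + q. Substituting:
  pn + q = 6(p(n-1) + q) - 4n - 3.
Matching the n-coefficient: p = 6p - 4 ⇒ p = \frac{4}{5}.
Matching constants: q = -6p + 6q - 3 ⇒ q = \frac{39}{25}.
General: T(n) = A·(6)^n + \frac{4 n}{5} + \frac{39}{25}.
Apply T(0) = 8: A + \frac{39}{25} = 8 ⇒ A = \frac{161}{25}.
So T(n) = \frac{161 \cdot 6^{n}}{25} + \frac{4 n}{5} + \frac{39}{25}.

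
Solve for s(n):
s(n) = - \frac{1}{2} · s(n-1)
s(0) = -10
Pure geometric recurrence with ratio - \frac{1}{2}.
By induction s(n) = s(0) · (- \frac{1}{2})^n = - 10 \left(- \frac{1}{2}\right)^{n}.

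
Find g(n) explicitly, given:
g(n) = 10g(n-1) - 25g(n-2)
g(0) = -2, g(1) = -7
Characteristic equation: x² - 10x + 25 = 0, which is (x - (5))².
Repeated root r = 5.
General solution: g(n) = (A + Bn)·(5)^n.
From g(0) = -2: A = -2.
From g(1) = -7: (A + B)·(5) = -7 ⇒ B = \frac{3}{5}.
So g(n) = \left(\frac{3 n}{5} - 2\right) \cdot (5)^n.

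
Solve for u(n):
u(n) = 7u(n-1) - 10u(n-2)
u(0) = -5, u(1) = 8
Characteristic equation: x² - 7x + 10 = 0, which factors as (x - (5))(x - (2)) = 0.
Roots r₁ = 5, r₂ = 2 (distinct).
General solution: u(n) = A·(5)^n + B·(2)^n.
From u(0) = -5: A + B = -5.
From u(1) = 8: 5A + 2B = 8.
Solving: A = 6, B = -11.
So u(n) = - 11 \cdot 2^{n} + 6 \cdot 5^{n}.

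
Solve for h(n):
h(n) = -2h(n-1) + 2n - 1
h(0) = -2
First-order linear with linear forcing.
Homogeneous solution: h_h(n) = A·(-2)^n.
Try particular h_p(n) = pn + q. Substituting:
  pn + q = -2(p(n-1) + q) + 2n - 1.
Matching the n-coefficient: p = -2p + 2 ⇒ p = \frac{2}{3}.
Matching constants: q = 2p - 2q - 1 ⇒ q = \frac{1}{9}.
General: h(n) = A·(-2)^n + \frac{2 n}{3} + \frac{1}{9}.
Apply h(0) = -2: A + \frac{1}{9} = -2 ⇒ A = - \frac{19}{9}.
So h(n) = - \frac{19 \left(-2\right)^{n}}{9} + \frac{2 n}{3} + \frac{1}{9}.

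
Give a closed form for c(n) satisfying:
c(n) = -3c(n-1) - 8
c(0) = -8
First-order linear non-homogeneous.
Homogeneous solution: c_h(n) = A·(-3)^n.
Try constant particular solution c_p = K: K = -3K - 8 ⇒ K = -2.
General: c(n) = A·(-3)^n - 2.
Apply c(0) = -8: A - 2 = -8 ⇒ A = -6.
So c(n) = - 6 \left(-3\right)^{n} - 2.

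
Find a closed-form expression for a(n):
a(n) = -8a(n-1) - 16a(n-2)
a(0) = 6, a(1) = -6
Characteristic equation: x² + 8x + 16 = 0, which is (x - (-4))².
Repeated root r = -4.
General solution: a(n) = (A + Bn)·(-4)^n.
From a(0) = 6: A = 6.
From a(1) = -6: (A + B)·(-4) = -6 ⇒ B = - \frac{9}{2}.
So a(n) = \left(6 - \frac{9 n}{2}\right) \cdot (-4)^n.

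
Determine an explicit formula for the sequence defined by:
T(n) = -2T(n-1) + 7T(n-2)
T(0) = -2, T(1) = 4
Characteristic equation: x² + 2x - 7 = 0.
Discriminant Δ = (-2)² + 4·(7) = 32.
Roots r₁,₂ = (-2 ± √32)/2, so r₁ = -1 + 2 \sqrt{2}, r₂ = - 2 \sqrt{2} - 1.
General solution: T(n) = A·r₁^n + B·r₂^n.
From the initial conditions, A + B = -2 and r₁A + r₂B = 4.
Since r₁ - r₂ = √32: A = (4 - (-2)r₂)/√32 = -1 + \frac{\sqrt{2}}{4}, and B = -2 - A = -1 - \frac{\sqrt{2}}{4}.
So T(n) = \left(-1 + \frac{\sqrt{2}}{4}\right)\left(-1 + 2 \sqrt{2}\right)^n + \left(-1 - \frac{\sqrt{2}}{4}\right)\left(- 2 \sqrt{2} - 1\right)^n.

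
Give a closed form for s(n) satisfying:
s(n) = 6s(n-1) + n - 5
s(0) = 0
First-order linear with linear forcing.
Homogeneous solution: s_h(n) = A·(6)^n.
Try particular s_p(n) = pn + q. Substituting:
  pn + q = 6(p(n-1) + q) + n - 5.
Matching the n-coefficient: p = 6p + 1 ⇒ p = - \frac{1}{5}.
Matching constants: q = -6p + 6q - 5 ⇒ q = \frac{19}{25}.
General: s(n) = A·(6)^n - \frac{n}{5} + \frac{19}{25}.
Apply s(0) = 0: A + \frac{19}{25} = 0 ⇒ A = - \frac{19}{25}.
So s(n) = - \frac{19 \cdot 6^{n}}{25} - \frac{n}{5} + \frac{19}{25}.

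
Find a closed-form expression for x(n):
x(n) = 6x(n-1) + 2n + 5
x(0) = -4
First-order linear with linear forcing.
Homogeneous solution: x_h(n) = A·(6)^n.
Try particular x_p(n) = pn + q. Substituting:
  pn + q = 6(p(n-1) + q) + 2n + 5.
Matching the n-coefficient: p = 6p + 2 ⇒ p = - \frac{2}{5}.
Matching constants: q = -6p + 6q + 5 ⇒ q = - \frac{37}{25}.
General: x(n) = A·(6)^n - \frac{2 n}{5} - \frac{37}{25}.
Apply x(0) = -4: A - \frac{37}{25} = -4 ⇒ A = - \frac{63}{25}.
So x(n) = - \frac{63 \cdot 6^{n}}{25} - \frac{2 n}{5} - \frac{37}{25}.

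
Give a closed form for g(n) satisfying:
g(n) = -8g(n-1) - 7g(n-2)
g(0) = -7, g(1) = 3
Characteristic equation: x² + 8x + 7 = 0, which factors as (x - (-7))(x - (-1)) = 0.
Roots r₁ = -7, r₂ = -1 (distinct).
General solution: g(n) = A·(-7)^n + B·(-1)^n.
From g(0) = -7: A + B = -7.
From g(1) = 3: -7A - B = 3.
Solving: A = \frac{2}{3}, B = - \frac{23}{3}.
So g(n) = - \frac{23 \left(-1\right)^{n}}{3} + \frac{2 \left(-7\right)^{n}}{3}.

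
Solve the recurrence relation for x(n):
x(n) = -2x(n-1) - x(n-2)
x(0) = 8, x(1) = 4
Characteristic equation: x² + 2x + 1 = 0, which is (x - (-1))².
Repeated root r = -1.
General solution: x(n) = (A + Bn)·(-1)^n.
From x(0) = 8: A = 8.
From x(1) = 4: (A + B)·(-1) = 4 ⇒ B = -12.
So x(n) = \left(8 - 12 n\right) \cdot (-1)^n.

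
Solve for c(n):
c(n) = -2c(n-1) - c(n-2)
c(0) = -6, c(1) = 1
Characteristic equation: x² + 2x + 1 = 0, which is (x - (-1))².
Repeated root r = -1.
General solution: c(n) = (A + Bn)·(-1)^n.
From c(0) = -6: A = -6.
From c(1) = 1: (A + B)·(-1) = 1 ⇒ B = 5.
So c(n) = \left(5 n - 6\right) \cdot (-1)^n.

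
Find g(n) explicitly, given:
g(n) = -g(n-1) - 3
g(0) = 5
First-order linear non-homogeneous.
Homogeneous solution: g_h(n) = A·(-1)^n.
Try constant particular solution g_p = K: K = -K - 3 ⇒ K = - \frac{3}{2}.
General: g(n) = A·(-1)^n - \frac{3}{2}.
Apply g(0) = 5: A - \frac{3}{2} = 5 ⇒ A = \frac{13}{2}.
So g(n) = \frac{13 \left(-1\right)^{n}}{2} - \frac{3}{2}.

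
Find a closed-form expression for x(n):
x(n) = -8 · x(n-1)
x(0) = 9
Pure geometric recurrence with ratio -8.
By induction x(n) = x(0) · (-8)^n = 9 \left(-8\right)^{n}.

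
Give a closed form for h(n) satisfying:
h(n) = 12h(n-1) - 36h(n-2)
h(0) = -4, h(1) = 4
Characteristic equation: x² - 12x + 36 = 0, which is (x - (6))².
Repeated root r = 6.
General solution: h(n) = (A + Bn)·(6)^n.
From h(0) = -4: A = -4.
From h(1) = 4: (A + B)·(6) = 4 ⇒ B = \frac{14}{3}.
So h(n) = \left(\frac{14 n}{3} - 4\right) \cdot (6)^n.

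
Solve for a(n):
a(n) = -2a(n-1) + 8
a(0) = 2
First-order linear non-homogeneous.
Homogeneous solution: a_h(n) = A·(-2)^n.
Try constant particular solution a_p = K: K = -2K + 8 ⇒ K = \frac{8}{3}.
General: a(n) = A·(-2)^n + \frac{8}{3}.
Apply a(0) = 2: A + \frac{8}{3} = 2 ⇒ A = - \frac{2}{3}.
So a(n) = \frac{8}{3} - \frac{2 \left(-2\right)^{n}}{3}.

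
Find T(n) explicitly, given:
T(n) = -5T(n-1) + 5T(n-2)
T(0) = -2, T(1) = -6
Characteristic equation: x² + 5x - 5 = 0.
Discriminant Δ = (-5)² + 4·(5) = 45.
Roots r₁,₂ = (-5 ± √45)/2, so r₁ = - \frac{5}{2} + \frac{3 \sqrt{5}}{2}, r₂ = - \frac{3 \sqrt{5}}{2} - \frac{5}{2}.
General solution: T(n) = A·r₁^n + B·r₂^n.
From the initial conditions, A + B = -2 and r₁A + r₂B = -6.
Since r₁ - r₂ = √45: A = (-6 - (-2)r₂)/√45 = - \frac{11 \sqrt{5}}{15} - 1, and B = -2 - A = -1 + \frac{11 \sqrt{5}}{15}.
So T(n) = \left(- \frac{11 \sqrt{5}}{15} - 1\right)\left(- \frac{5}{2} + \frac{3 \sqrt{5}}{2}\right)^n + \left(-1 + \frac{11 \sqrt{5}}{15}\right)\left(- \frac{3 \sqrt{5}}{2} - \frac{5}{2}\right)^n.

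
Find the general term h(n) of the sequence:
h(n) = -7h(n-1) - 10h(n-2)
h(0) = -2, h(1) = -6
Characteristic equation: x² + 7x + 10 = 0, which factors as (x - (-2))(x - (-5)) = 0.
Roots r₁ = -2, r₂ = -5 (distinct).
General solution: h(n) = A·(-2)^n + B·(-5)^n.
From h(0) = -2: A + B = -2.
From h(1) = -6: -2A - 5B = -6.
Solving: A = - \frac{16}{3}, B = \frac{10}{3}.
So h(n) = - \frac{16 \left(-2\right)^{n}}{3} + \frac{10 \left(-5\right)^{n}}{3}.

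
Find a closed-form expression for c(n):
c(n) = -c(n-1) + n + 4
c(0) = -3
First-order linear with linear forcing.
Homogeneous solution: c_h(n) = A·(-1)^n.
Try particular c_p(n) = pn + q. Substituting:
  pn + q = -(p(n-1) + q) + n + 4.
Matching the n-coefficient: p = -p + 1 ⇒ p = \frac{1}{2}.
Matching constants: q = p - q + 4 ⇒ q = \frac{9}{4}.
General: c(n) = A·(-1)^n + \frac{n}{2} + \frac{9}{4}.
Apply c(0) = -3: A + \frac{9}{4} = -3 ⇒ A = - \frac{21}{4}.
So c(n) = - \frac{21 \left(-1\right)^{n}}{4} + \frac{n}{2} + \frac{9}{4}.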